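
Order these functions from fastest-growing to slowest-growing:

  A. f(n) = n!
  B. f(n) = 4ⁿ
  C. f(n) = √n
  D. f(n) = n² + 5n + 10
A > B > D > C

Comparing growth rates:
A = n! is O(n!)
B = 4ⁿ is O(4ⁿ)
D = n² + 5n + 10 is O(n²)
C = √n is O(√n)

Therefore, the order from fastest to slowest is: A > B > D > C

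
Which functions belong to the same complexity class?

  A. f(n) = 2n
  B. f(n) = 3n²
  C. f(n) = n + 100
A and C

Examining each function:
  A. 2n is O(n)
  B. 3n² is O(n²)
  C. n + 100 is O(n)

Functions A and C both have the same complexity class.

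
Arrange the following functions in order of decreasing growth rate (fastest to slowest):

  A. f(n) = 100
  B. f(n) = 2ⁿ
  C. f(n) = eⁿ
C > B > A

Comparing growth rates:
C = eⁿ is O(eⁿ)
B = 2ⁿ is O(2ⁿ)
A = 100 is O(1)

Therefore, the order from fastest to slowest is: C > B > A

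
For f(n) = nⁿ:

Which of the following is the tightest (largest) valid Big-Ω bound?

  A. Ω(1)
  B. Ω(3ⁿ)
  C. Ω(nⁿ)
C

f(n) = nⁿ is Ω(nⁿ).
All listed options are valid Big-Ω bounds (lower bounds),
but Ω(nⁿ) is the tightest (largest valid bound).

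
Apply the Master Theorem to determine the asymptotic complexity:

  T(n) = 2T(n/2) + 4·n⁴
Θ(n⁴)

Master Theorem: a = 2, b = 2, f(n) = 4·n⁴.
Compute the critical exponent d = log₂(2) = 1.
Compare f(n) = Θ(n⁴) against n^d:
  k = 4 > d = 1, so f(n) = Ω(n^(d+ε)) — Case 3.
  Regularity: a·(n/b)^4/n^4 = a/b^4 = 2/16 < 1 ✓.
  The top-level work dominates: T(n) = Θ(f(n)) = Θ(n⁴).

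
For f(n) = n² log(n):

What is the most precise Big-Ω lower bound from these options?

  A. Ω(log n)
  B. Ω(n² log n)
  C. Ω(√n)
B

f(n) = n² log(n) is Ω(n² log n).
All listed options are valid Big-Ω bounds (lower bounds),
but Ω(n² log n) is the tightest (largest valid bound).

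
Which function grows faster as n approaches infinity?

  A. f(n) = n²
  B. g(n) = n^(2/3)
A

f(n) = n² is O(n²), while g(n) = n^(2/3) is O(n^(2/3)).
Since O(n²) grows faster than O(n^(2/3)), f(n) dominates.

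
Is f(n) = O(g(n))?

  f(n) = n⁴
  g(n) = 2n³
False

f(n) = n⁴ is O(n⁴), and g(n) = 2n³ is O(n³).
Since O(n⁴) grows faster than O(n³), f(n) = O(g(n)) is false.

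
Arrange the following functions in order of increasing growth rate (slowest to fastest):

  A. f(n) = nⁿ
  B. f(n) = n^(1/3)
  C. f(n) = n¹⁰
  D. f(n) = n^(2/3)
B < D < C < A

Comparing growth rates:
B = n^(1/3) is O(n^(1/3))
D = n^(2/3) is O(n^(2/3))
C = n¹⁰ is O(n¹⁰)
A = nⁿ is O(nⁿ)

Therefore, the order from slowest to fastest is: B < D < C < A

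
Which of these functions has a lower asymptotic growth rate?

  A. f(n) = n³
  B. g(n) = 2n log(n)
B

f(n) = n³ is O(n³), while g(n) = 2n log(n) is O(n log n).
Since O(n log n) grows slower than O(n³), g(n) is dominated.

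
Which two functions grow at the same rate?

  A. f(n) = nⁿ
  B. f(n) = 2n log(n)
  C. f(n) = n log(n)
B and C

Examining each function:
  A. nⁿ is O(nⁿ)
  B. 2n log(n) is O(n log n)
  C. n log(n) is O(n log n)

Functions B and C both have the same complexity class.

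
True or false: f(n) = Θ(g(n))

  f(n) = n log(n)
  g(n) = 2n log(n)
True

f(n) = n log(n) and g(n) = 2n log(n) are both O(n log n).
Since they have the same asymptotic growth rate, f(n) = Θ(g(n)) is true.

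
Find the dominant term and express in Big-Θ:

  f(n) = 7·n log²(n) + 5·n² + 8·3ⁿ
Θ(3ⁿ)

Order the terms by growth rate: 7·n log²(n) ≺ 5·n² ≺ 8·3ⁿ.
The fastest-growing term 8·3ⁿ dominates as n → ∞; dropping its constant factor gives Θ(3ⁿ).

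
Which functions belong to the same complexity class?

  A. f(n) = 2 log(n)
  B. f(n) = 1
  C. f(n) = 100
B and C

Examining each function:
  A. 2 log(n) is O(log n)
  B. 1 is O(1)
  C. 100 is O(1)

Functions B and C both have the same complexity class.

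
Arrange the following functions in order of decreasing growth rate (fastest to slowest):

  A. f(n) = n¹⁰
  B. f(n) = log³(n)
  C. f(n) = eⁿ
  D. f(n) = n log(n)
C > A > D > B

Comparing growth rates:
C = eⁿ is O(eⁿ)
A = n¹⁰ is O(n¹⁰)
D = n log(n) is O(n log n)
B = log³(n) is O(log³ n)

Therefore, the order from fastest to slowest is: C > A > D > B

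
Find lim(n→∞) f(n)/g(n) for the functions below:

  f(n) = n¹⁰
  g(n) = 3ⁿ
0

Since n¹⁰ (O(n¹⁰)) grows slower than 3ⁿ (O(3ⁿ)),
the ratio f(n)/g(n) → 0 as n → ∞.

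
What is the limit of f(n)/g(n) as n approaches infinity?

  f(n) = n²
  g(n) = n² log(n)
0

Since n² (O(n²)) grows slower than n² log(n) (O(n² log n)),
the ratio f(n)/g(n) → 0 as n → ∞.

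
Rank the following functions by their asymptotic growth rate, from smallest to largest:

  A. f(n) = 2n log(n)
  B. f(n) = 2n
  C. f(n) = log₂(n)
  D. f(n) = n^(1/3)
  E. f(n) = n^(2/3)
C < D < E < B < A

Comparing growth rates:
C = log₂(n) is O(log n)
D = n^(1/3) is O(n^(1/3))
E = n^(2/3) is O(n^(2/3))
B = 2n is O(n)
A = 2n log(n) is O(n log n)

Therefore, the order from slowest to fastest is: C < D < E < B < A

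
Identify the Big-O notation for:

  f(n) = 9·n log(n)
O(n log n)

The dominant term in 9·n log(n) is 9·n log(n), which is Θ(n log n).
Constants are absorbed, so the tightest bound is O(n log n).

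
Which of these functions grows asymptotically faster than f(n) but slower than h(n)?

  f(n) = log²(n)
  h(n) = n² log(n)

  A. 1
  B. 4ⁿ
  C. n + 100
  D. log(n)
C

We need g(n) with log²(n) = o(g(n)) and g(n) = o(n² log(n)), i.e. O(log² n) ≺ g ≺ O(n² log n).
Check each option:
  A. 1 — O(1) does not grow strictly faster than f(n)
  B. 4ⁿ — O(4ⁿ) does not grow strictly slower than h(n)
  C. n + 100 — O(n) is strictly between O(log² n) and O(n² log n) ✓
  D. log(n) — O(log n) does not grow strictly faster than f(n)

Only option C (n + 100) lies strictly between.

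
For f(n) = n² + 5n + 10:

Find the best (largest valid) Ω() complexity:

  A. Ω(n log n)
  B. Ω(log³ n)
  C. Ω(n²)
C

f(n) = n² + 5n + 10 is Ω(n²).
All listed options are valid Big-Ω bounds (lower bounds),
but Ω(n²) is the tightest (largest valid bound).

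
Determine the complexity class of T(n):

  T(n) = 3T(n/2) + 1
Θ(n^log₂(3))

Master Theorem: a = 3, b = 2, f(n) = 1.
Compute the critical exponent d = log₂(3) = 1.585.
Compare f(n) = Θ(1) against n^d:
  k = 0 < d = 1.585, so f(n) = O(n^(d-ε)) — Case 1.
  The recursion cost dominates: T(n) = Θ(n^d) = Θ(n^log₂(3)).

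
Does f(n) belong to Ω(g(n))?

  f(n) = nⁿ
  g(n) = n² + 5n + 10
True

f(n) = nⁿ is O(nⁿ), and g(n) = n² + 5n + 10 is O(n²).
Since O(nⁿ) grows at least as fast as O(n²), f(n) = Ω(g(n)) is true.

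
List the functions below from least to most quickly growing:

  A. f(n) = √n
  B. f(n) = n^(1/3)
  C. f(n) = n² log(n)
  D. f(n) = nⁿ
B < A < C < D

Comparing growth rates:
B = n^(1/3) is O(n^(1/3))
A = √n is O(√n)
C = n² log(n) is O(n² log n)
D = nⁿ is O(nⁿ)

Therefore, the order from slowest to fastest is: B < A < C < D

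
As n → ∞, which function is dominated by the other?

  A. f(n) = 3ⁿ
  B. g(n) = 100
B

f(n) = 3ⁿ is O(3ⁿ), while g(n) = 100 is O(1).
Since O(1) grows slower than O(3ⁿ), g(n) is dominated.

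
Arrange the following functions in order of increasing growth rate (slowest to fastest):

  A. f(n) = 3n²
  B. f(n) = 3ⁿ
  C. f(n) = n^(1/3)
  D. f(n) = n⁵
C < A < D < B

Comparing growth rates:
C = n^(1/3) is O(n^(1/3))
A = 3n² is O(n²)
D = n⁵ is O(n⁵)
B = 3ⁿ is O(3ⁿ)

Therefore, the order from slowest to fastest is: C < A < D < B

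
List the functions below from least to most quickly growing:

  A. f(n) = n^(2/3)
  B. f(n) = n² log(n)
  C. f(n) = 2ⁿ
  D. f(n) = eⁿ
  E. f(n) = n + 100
A < E < B < C < D

Comparing growth rates:
A = n^(2/3) is O(n^(2/3))
E = n + 100 is O(n)
B = n² log(n) is O(n² log n)
C = 2ⁿ is O(2ⁿ)
D = eⁿ is O(eⁿ)

Therefore, the order from slowest to fastest is: A < E < B < C < D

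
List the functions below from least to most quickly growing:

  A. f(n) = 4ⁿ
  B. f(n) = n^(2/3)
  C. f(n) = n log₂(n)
B < C < A

Comparing growth rates:
B = n^(2/3) is O(n^(2/3))
C = n log₂(n) is O(n log n)
A = 4ⁿ is O(4ⁿ)

Therefore, the order from slowest to fastest is: B < C < A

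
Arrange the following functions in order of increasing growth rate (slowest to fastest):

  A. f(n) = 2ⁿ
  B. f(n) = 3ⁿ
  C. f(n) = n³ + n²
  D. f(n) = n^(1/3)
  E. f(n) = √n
D < E < C < A < B

Comparing growth rates:
D = n^(1/3) is O(n^(1/3))
E = √n is O(√n)
C = n³ + n² is O(n³)
A = 2ⁿ is O(2ⁿ)
B = 3ⁿ is O(3ⁿ)

Therefore, the order from slowest to fastest is: D < E < C < A < B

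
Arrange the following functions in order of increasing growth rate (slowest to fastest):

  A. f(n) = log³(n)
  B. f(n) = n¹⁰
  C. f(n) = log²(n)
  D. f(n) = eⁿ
C < A < B < D

Comparing growth rates:
C = log²(n) is O(log² n)
A = log³(n) is O(log³ n)
B = n¹⁰ is O(n¹⁰)
D = eⁿ is O(eⁿ)

Therefore, the order from slowest to fastest is: C < A < B < D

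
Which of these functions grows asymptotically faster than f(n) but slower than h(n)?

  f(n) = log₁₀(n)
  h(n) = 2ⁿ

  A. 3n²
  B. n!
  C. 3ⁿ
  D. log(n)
A

We need g(n) with log₁₀(n) = o(g(n)) and g(n) = o(2ⁿ), i.e. O(log n) ≺ g ≺ O(2ⁿ).
Check each option:
  A. 3n² — O(n²) is strictly between O(log n) and O(2ⁿ) ✓
  B. n! — O(n!) does not grow strictly slower than h(n)
  C. 3ⁿ — O(3ⁿ) does not grow strictly slower than h(n)
  D. log(n) — O(log n) does not grow strictly faster than f(n)

Only option A (3n²) lies strictly between.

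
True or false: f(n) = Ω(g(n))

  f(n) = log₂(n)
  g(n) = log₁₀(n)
True

f(n) = log₂(n) and g(n) = log₁₀(n) are both O(log n).
Big-Ω permits equal growth rates (f ≥ c·g for some c > 0), so f(n) = Ω(g(n)) is true.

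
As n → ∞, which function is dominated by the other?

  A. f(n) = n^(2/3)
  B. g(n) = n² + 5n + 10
A

f(n) = n^(2/3) is O(n^(2/3)), while g(n) = n² + 5n + 10 is O(n²).
Since O(n^(2/3)) grows slower than O(n²), f(n) is dominated.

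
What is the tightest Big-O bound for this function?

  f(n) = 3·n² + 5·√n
O(n²)

The dominant term in 3·n² + 5·√n is 3·n², which is Θ(n²).
Lower-order terms (5·√n) are asymptotically negligible.
Constants are absorbed, so the tightest bound is O(n²).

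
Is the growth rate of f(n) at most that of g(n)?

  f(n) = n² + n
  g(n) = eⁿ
True

f(n) = n² + n is O(n²), and g(n) = eⁿ is O(eⁿ).
Since O(n²) ⊆ O(eⁿ) (f grows no faster than g), f(n) = O(g(n)) is true.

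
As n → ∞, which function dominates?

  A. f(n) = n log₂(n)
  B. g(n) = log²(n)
A

f(n) = n log₂(n) is O(n log n), while g(n) = log²(n) is O(log² n).
Since O(n log n) grows faster than O(log² n), f(n) dominates.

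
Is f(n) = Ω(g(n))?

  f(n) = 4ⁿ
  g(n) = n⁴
True

f(n) = 4ⁿ is O(4ⁿ), and g(n) = n⁴ is O(n⁴).
Since O(4ⁿ) grows at least as fast as O(n⁴), f(n) = Ω(g(n)) is true.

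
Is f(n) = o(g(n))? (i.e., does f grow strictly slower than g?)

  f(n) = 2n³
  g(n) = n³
False

f(n) = 2n³ is O(n³), and g(n) = n³ is O(n³).
Since they have the same growth rate, f(n) = o(g(n)) is false.
(f = o(g) requires f to grow strictly slower, not equal.)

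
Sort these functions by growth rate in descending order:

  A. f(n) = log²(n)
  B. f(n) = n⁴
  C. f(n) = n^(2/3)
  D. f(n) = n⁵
D > B > C > A

Comparing growth rates:
D = n⁵ is O(n⁵)
B = n⁴ is O(n⁴)
C = n^(2/3) is O(n^(2/3))
A = log²(n) is O(log² n)

Therefore, the order from fastest to slowest is: D > B > C > A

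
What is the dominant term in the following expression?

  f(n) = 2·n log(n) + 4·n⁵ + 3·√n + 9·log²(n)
4·n⁵

Looking at each term:
  - 2·n log(n) is O(n log n)
  - 4·n⁵ is O(n⁵)
  - 3·√n is O(√n)
  - 9·log²(n) is O(log² n)

The term 4·n⁵ (O(n⁵)) grows fastest and dominates all others.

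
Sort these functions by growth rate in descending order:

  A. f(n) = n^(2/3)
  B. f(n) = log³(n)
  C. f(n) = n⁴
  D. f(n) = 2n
C > D > A > B

Comparing growth rates:
C = n⁴ is O(n⁴)
D = 2n is O(n)
A = n^(2/3) is O(n^(2/3))
B = log³(n) is O(log³ n)

Therefore, the order from fastest to slowest is: C > D > A > B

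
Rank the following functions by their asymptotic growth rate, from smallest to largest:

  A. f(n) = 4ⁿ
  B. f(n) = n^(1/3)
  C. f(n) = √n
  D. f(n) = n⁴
B < C < D < A

Comparing growth rates:
B = n^(1/3) is O(n^(1/3))
C = √n is O(√n)
D = n⁴ is O(n⁴)
A = 4ⁿ is O(4ⁿ)

Therefore, the order from slowest to fastest is: B < C < D < A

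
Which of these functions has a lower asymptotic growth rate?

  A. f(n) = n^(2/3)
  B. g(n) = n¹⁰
A

f(n) = n^(2/3) is O(n^(2/3)), while g(n) = n¹⁰ is O(n¹⁰).
Since O(n^(2/3)) grows slower than O(n¹⁰), f(n) is dominated.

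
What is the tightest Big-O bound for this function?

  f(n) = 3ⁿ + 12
O(3ⁿ)

The dominant term in 3ⁿ + 12 is 3ⁿ, which is Θ(3ⁿ).
Lower-order terms (12) are asymptotically negligible.
Constants are absorbed, so the tightest bound is O(3ⁿ).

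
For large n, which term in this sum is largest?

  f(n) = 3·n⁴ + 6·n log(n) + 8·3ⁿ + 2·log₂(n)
8·3ⁿ

Looking at each term:
  - 3·n⁴ is O(n⁴)
  - 6·n log(n) is O(n log n)
  - 8·3ⁿ is O(3ⁿ)
  - 2·log₂(n) is O(log n)

The term 8·3ⁿ (O(3ⁿ)) grows fastest and dominates all others.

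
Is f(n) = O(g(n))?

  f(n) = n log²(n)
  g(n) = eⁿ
True

f(n) = n log²(n) is O(n log² n), and g(n) = eⁿ is O(eⁿ).
Since O(n log² n) ⊆ O(eⁿ) (f grows no faster than g), f(n) = O(g(n)) is true.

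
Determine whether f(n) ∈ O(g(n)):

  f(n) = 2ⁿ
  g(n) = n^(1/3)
False

f(n) = 2ⁿ is O(2ⁿ), and g(n) = n^(1/3) is O(n^(1/3)).
Since O(2ⁿ) grows faster than O(n^(1/3)), f(n) = O(g(n)) is false.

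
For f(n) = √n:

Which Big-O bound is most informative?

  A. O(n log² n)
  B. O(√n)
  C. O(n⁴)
B

f(n) = √n is O(√n).
All listed options are valid Big-O bounds (upper bounds),
but O(√n) is the tightest (smallest valid bound).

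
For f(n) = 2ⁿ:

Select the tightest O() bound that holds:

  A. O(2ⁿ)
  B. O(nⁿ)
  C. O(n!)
A

f(n) = 2ⁿ is O(2ⁿ).
All listed options are valid Big-O bounds (upper bounds),
but O(2ⁿ) is the tightest (smallest valid bound).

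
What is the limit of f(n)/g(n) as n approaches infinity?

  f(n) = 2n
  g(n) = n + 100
2

Since 2n and n + 100 have the same growth rate (O(n)),
the ratio converges to a constant: 2.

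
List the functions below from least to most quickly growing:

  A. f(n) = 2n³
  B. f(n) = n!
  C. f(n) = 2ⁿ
A < C < B

Comparing growth rates:
A = 2n³ is O(n³)
C = 2ⁿ is O(2ⁿ)
B = n! is O(n!)

Therefore, the order from slowest to fastest is: A < C < B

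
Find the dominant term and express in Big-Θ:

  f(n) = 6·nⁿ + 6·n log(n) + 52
Θ(nⁿ)

Order the terms by growth rate: 52 ≺ 6·n log(n) ≺ 6·nⁿ.
The fastest-growing term 6·nⁿ dominates as n → ∞; dropping its constant factor gives Θ(nⁿ).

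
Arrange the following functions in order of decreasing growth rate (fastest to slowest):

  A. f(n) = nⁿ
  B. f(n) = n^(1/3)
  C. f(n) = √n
A > C > B

Comparing growth rates:
A = nⁿ is O(nⁿ)
C = √n is O(√n)
B = n^(1/3) is O(n^(1/3))

Therefore, the order from fastest to slowest is: A > C > B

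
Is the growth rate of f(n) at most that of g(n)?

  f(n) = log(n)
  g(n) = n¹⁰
True

f(n) = log(n) is O(log n), and g(n) = n¹⁰ is O(n¹⁰).
Since O(log n) ⊆ O(n¹⁰) (f grows no faster than g), f(n) = O(g(n)) is true.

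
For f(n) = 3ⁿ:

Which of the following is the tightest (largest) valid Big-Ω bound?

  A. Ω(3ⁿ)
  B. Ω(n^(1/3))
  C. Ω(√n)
A

f(n) = 3ⁿ is Ω(3ⁿ).
All listed options are valid Big-Ω bounds (lower bounds),
but Ω(3ⁿ) is the tightest (largest valid bound).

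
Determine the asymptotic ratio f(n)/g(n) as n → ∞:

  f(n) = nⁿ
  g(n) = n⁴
∞

Since nⁿ (O(nⁿ)) grows faster than n⁴ (O(n⁴)),
the ratio f(n)/g(n) → ∞ as n → ∞.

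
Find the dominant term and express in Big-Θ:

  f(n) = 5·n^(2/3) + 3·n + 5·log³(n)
Θ(n)

Order the terms by growth rate: 5·log³(n) ≺ 5·n^(2/3) ≺ 3·n.
The fastest-growing term 3·n dominates as n → ∞; dropping its constant factor gives Θ(n).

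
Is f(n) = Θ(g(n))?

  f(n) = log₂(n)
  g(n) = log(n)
True

f(n) = log₂(n) and g(n) = log(n) are both O(log n).
Since they have the same asymptotic growth rate, f(n) = Θ(g(n)) is true.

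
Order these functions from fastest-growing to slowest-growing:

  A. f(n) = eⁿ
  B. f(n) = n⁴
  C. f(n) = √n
A > B > C

Comparing growth rates:
A = eⁿ is O(eⁿ)
B = n⁴ is O(n⁴)
C = √n is O(√n)

Therefore, the order from fastest to slowest is: A > B > C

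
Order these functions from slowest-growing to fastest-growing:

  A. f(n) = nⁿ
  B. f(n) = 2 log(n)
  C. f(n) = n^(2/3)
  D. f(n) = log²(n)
B < D < C < A

Comparing growth rates:
B = 2 log(n) is O(log n)
D = log²(n) is O(log² n)
C = n^(2/3) is O(n^(2/3))
A = nⁿ is O(nⁿ)

Therefore, the order from slowest to fastest is: B < D < C < A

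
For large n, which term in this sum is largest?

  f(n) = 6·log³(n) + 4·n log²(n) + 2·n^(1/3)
4·n log²(n)

Looking at each term:
  - 6·log³(n) is O(log³ n)
  - 4·n log²(n) is O(n log² n)
  - 2·n^(1/3) is O(n^(1/3))

The term 4·n log²(n) (O(n log² n)) grows fastest and dominates all others.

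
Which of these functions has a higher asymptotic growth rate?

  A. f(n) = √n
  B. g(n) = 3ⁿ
B

f(n) = √n is O(√n), while g(n) = 3ⁿ is O(3ⁿ).
Since O(3ⁿ) grows faster than O(√n), g(n) dominates.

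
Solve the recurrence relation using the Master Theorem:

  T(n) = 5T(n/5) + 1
Θ(n)

Master Theorem: a = 5, b = 5, f(n) = 1.
Compute the critical exponent d = log₅(5) = 1.
Compare f(n) = Θ(1) against n^d:
  k = 0 < d = 1, so f(n) = O(n^(d-ε)) — Case 1.
  The recursion cost dominates: T(n) = Θ(n^d) = Θ(n).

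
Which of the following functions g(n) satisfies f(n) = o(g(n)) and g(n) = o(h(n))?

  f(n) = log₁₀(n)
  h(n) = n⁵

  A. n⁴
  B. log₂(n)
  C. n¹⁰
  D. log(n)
A

We need g(n) with log₁₀(n) = o(g(n)) and g(n) = o(n⁵), i.e. O(log n) ≺ g ≺ O(n⁵).
Check each option:
  A. n⁴ — O(n⁴) is strictly between O(log n) and O(n⁵) ✓
  B. log₂(n) — O(log n) does not grow strictly faster than f(n)
  C. n¹⁰ — O(n¹⁰) does not grow strictly slower than h(n)
  D. log(n) — O(log n) does not grow strictly faster than f(n)

Only option A (n⁴) lies strictly between.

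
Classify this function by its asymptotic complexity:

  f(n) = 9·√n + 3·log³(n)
O(√n)

The dominant term in 9·√n + 3·log³(n) is 9·√n, which is Θ(√n).
Lower-order terms (3·log³(n)) are asymptotically negligible.
Constants are absorbed, so the tightest bound is O(√n).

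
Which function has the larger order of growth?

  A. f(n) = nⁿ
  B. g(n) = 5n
A

f(n) = nⁿ is O(nⁿ), while g(n) = 5n is O(n).
Since O(nⁿ) grows faster than O(n), f(n) dominates.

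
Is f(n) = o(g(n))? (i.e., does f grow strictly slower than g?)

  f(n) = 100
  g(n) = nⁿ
True

f(n) = 100 is O(1), and g(n) = nⁿ is O(nⁿ).
Since O(1) grows strictly slower than O(nⁿ), f(n) = o(g(n)) is true.
This means lim(n→∞) f(n)/g(n) = 0.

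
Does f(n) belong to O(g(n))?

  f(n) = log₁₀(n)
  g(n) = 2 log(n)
True

f(n) = log₁₀(n) and g(n) = 2 log(n) are both O(log n).
Big-O permits equal growth rates (f ≤ c·g for some c), so f(n) = O(g(n)) is true.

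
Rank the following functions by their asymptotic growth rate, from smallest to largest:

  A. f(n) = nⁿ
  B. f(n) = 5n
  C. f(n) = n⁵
B < C < A

Comparing growth rates:
B = 5n is O(n)
C = n⁵ is O(n⁵)
A = nⁿ is O(nⁿ)

Therefore, the order from slowest to fastest is: B < C < A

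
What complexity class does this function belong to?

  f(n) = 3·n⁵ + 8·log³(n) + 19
O(n⁵)

The dominant term in 3·n⁵ + 8·log³(n) + 19 is 3·n⁵, which is Θ(n⁵).
Lower-order terms (8·log³(n), 19) are asymptotically negligible.
Constants are absorbed, so the tightest bound is O(n⁵).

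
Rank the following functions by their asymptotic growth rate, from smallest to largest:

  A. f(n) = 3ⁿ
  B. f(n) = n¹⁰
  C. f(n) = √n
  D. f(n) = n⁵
C < D < B < A

Comparing growth rates:
C = √n is O(√n)
D = n⁵ is O(n⁵)
B = n¹⁰ is O(n¹⁰)
A = 3ⁿ is O(3ⁿ)

Therefore, the order from slowest to fastest is: C < D < B < A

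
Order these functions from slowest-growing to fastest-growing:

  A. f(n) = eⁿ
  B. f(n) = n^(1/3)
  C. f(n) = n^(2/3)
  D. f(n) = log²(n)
D < B < C < A

Comparing growth rates:
D = log²(n) is O(log² n)
B = n^(1/3) is O(n^(1/3))
C = n^(2/3) is O(n^(2/3))
A = eⁿ is O(eⁿ)

Therefore, the order from slowest to fastest is: D < B < C < A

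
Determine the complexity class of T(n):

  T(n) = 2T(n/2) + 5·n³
Θ(n³)

Master Theorem: a = 2, b = 2, f(n) = 5·n³.
Compute the critical exponent d = log₂(2) = 1.
Compare f(n) = Θ(n³) against n^d:
  k = 3 > d = 1, so f(n) = Ω(n^(d+ε)) — Case 3.
  Regularity: a·(n/b)^3/n^3 = a/b^3 = 2/8 < 1 ✓.
  The top-level work dominates: T(n) = Θ(f(n)) = Θ(n³).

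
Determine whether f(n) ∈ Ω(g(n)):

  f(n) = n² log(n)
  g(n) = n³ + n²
False

f(n) = n² log(n) is O(n² log n), and g(n) = n³ + n² is O(n³).
Since O(n² log n) grows slower than O(n³), f(n) = Ω(g(n)) is false.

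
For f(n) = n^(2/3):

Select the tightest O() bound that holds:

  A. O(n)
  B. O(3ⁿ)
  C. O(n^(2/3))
C

f(n) = n^(2/3) is O(n^(2/3)).
All listed options are valid Big-O bounds (upper bounds),
but O(n^(2/3)) is the tightest (smallest valid bound).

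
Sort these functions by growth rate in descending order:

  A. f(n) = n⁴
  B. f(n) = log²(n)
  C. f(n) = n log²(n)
A > C > B

Comparing growth rates:
A = n⁴ is O(n⁴)
C = n log²(n) is O(n log² n)
B = log²(n) is O(log² n)

Therefore, the order from fastest to slowest is: A > C > B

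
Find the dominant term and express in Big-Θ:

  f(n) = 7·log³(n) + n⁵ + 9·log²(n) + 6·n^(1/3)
Θ(n⁵)

Order the terms by growth rate: 9·log²(n) ≺ 7·log³(n) ≺ 6·n^(1/3) ≺ n⁵.
The fastest-growing term n⁵ dominates as n → ∞; dropping its constant factor gives Θ(n⁵).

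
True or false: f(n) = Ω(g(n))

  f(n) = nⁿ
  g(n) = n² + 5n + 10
True

f(n) = nⁿ is O(nⁿ), and g(n) = n² + 5n + 10 is O(n²).
Since O(nⁿ) grows at least as fast as O(n²), f(n) = Ω(g(n)) is true.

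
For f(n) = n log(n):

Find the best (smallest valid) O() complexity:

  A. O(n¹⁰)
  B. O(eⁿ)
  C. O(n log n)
C

f(n) = n log(n) is O(n log n).
All listed options are valid Big-O bounds (upper bounds),
but O(n log n) is the tightest (smallest valid bound).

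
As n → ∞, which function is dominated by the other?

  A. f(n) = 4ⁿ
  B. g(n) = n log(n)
B

f(n) = 4ⁿ is O(4ⁿ), while g(n) = n log(n) is O(n log n).
Since O(n log n) grows slower than O(4ⁿ), g(n) is dominated.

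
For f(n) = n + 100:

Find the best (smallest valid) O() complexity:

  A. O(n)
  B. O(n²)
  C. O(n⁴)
A

f(n) = n + 100 is O(n).
All listed options are valid Big-O bounds (upper bounds),
but O(n) is the tightest (smallest valid bound).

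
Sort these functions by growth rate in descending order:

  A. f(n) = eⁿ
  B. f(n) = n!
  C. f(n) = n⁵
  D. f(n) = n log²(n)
B > A > C > D

Comparing growth rates:
B = n! is O(n!)
A = eⁿ is O(eⁿ)
C = n⁵ is O(n⁵)
D = n log²(n) is O(n log² n)

Therefore, the order from fastest to slowest is: B > A > C > D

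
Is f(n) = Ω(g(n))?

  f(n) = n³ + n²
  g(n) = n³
True

f(n) = n³ + n² and g(n) = n³ are both O(n³).
Big-Ω permits equal growth rates (f ≥ c·g for some c > 0), so f(n) = Ω(g(n)) is true.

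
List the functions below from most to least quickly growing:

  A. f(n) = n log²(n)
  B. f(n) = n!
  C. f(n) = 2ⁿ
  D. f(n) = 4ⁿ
B > D > C > A

Comparing growth rates:
B = n! is O(n!)
D = 4ⁿ is O(4ⁿ)
C = 2ⁿ is O(2ⁿ)
A = n log²(n) is O(n log² n)

Therefore, the order from fastest to slowest is: B > D > C > A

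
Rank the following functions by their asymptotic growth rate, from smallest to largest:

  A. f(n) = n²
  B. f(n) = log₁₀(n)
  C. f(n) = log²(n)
B < C < A

Comparing growth rates:
B = log₁₀(n) is O(log n)
C = log²(n) is O(log² n)
A = n² is O(n²)

Therefore, the order from slowest to fastest is: B < C < A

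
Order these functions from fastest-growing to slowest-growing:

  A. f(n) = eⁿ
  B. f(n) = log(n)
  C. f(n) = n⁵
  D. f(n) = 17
A > C > B > D

Comparing growth rates:
A = eⁿ is O(eⁿ)
C = n⁵ is O(n⁵)
B = log(n) is O(log n)
D = 17 is O(1)

Therefore, the order from fastest to slowest is: A > C > B > D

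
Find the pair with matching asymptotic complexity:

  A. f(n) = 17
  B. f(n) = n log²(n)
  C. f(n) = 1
A and C

Examining each function:
  A. 17 is O(1)
  B. n log²(n) is O(n log² n)
  C. 1 is O(1)

Functions A and C both have the same complexity class.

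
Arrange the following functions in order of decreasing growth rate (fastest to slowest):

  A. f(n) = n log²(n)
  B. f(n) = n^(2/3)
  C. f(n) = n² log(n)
C > A > B

Comparing growth rates:
C = n² log(n) is O(n² log n)
A = n log²(n) is O(n log² n)
B = n^(2/3) is O(n^(2/3))

Therefore, the order from fastest to slowest is: C > A > B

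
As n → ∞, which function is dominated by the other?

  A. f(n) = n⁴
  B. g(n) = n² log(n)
B

f(n) = n⁴ is O(n⁴), while g(n) = n² log(n) is O(n² log n).
Since O(n² log n) grows slower than O(n⁴), g(n) is dominated.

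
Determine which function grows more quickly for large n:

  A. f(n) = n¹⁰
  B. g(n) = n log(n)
A

f(n) = n¹⁰ is O(n¹⁰), while g(n) = n log(n) is O(n log n).
Since O(n¹⁰) grows faster than O(n log n), f(n) dominates.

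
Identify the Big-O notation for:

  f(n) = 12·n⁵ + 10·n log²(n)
O(n⁵)

The dominant term in 12·n⁵ + 10·n log²(n) is 12·n⁵, which is Θ(n⁵).
Lower-order terms (10·n log²(n)) are asymptotically negligible.
Constants are absorbed, so the tightest bound is O(n⁵).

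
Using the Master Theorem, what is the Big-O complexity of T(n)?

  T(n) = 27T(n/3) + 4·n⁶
Θ(n⁶)

Master Theorem: a = 27, b = 3, f(n) = 4·n⁶.
Compute the critical exponent d = log₃(27) = 3.
Compare f(n) = Θ(n⁶) against n^d:
  k = 6 > d = 3, so f(n) = Ω(n^(d+ε)) — Case 3.
  Regularity: a·(n/b)^6/n^6 = a/b^6 = 27/729 < 1 ✓.
  The top-level work dominates: T(n) = Θ(f(n)) = Θ(n⁶).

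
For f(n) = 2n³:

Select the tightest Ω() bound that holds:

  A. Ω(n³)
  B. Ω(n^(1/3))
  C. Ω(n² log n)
A

f(n) = 2n³ is Ω(n³).
All listed options are valid Big-Ω bounds (lower bounds),
but Ω(n³) is the tightest (largest valid bound).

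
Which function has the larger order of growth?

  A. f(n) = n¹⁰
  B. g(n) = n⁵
A

f(n) = n¹⁰ is O(n¹⁰), while g(n) = n⁵ is O(n⁵).
Since O(n¹⁰) grows faster than O(n⁵), f(n) dominates.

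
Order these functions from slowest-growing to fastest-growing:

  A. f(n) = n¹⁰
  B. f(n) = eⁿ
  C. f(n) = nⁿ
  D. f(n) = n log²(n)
D < A < B < C

Comparing growth rates:
D = n log²(n) is O(n log² n)
A = n¹⁰ is O(n¹⁰)
B = eⁿ is O(eⁿ)
C = nⁿ is O(nⁿ)

Therefore, the order from slowest to fastest is: D < A < B < C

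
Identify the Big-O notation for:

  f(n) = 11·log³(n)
O(log³ n)

The dominant term in 11·log³(n) is 11·log³(n), which is Θ(log³ n).
Constants are absorbed, so the tightest bound is O(log³ n).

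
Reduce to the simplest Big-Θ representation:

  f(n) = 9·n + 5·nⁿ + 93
Θ(nⁿ)

Order the terms by growth rate: 93 ≺ 9·n ≺ 5·nⁿ.
The fastest-growing term 5·nⁿ dominates as n → ∞; dropping its constant factor gives Θ(nⁿ).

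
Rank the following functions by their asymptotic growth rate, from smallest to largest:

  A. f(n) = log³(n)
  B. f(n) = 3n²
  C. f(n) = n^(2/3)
A < C < B

Comparing growth rates:
A = log³(n) is O(log³ n)
C = n^(2/3) is O(n^(2/3))
B = 3n² is O(n²)

Therefore, the order from slowest to fastest is: A < C < B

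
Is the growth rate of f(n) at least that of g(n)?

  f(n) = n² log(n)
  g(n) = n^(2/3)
True

f(n) = n² log(n) is O(n² log n), and g(n) = n^(2/3) is O(n^(2/3)).
Since O(n² log n) grows at least as fast as O(n^(2/3)), f(n) = Ω(g(n)) is true.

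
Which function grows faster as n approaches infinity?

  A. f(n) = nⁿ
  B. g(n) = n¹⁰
A

f(n) = nⁿ is O(nⁿ), while g(n) = n¹⁰ is O(n¹⁰).
Since O(nⁿ) grows faster than O(n¹⁰), f(n) dominates.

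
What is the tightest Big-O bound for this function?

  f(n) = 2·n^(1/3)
O(n^(1/3))

The dominant term in 2·n^(1/3) is 2·n^(1/3), which is Θ(n^(1/3)).
Constants are absorbed, so the tightest bound is O(n^(1/3)).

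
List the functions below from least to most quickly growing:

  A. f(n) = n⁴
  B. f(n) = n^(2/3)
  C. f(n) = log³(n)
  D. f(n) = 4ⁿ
C < B < A < D

Comparing growth rates:
C = log³(n) is O(log³ n)
B = n^(2/3) is O(n^(2/3))
A = n⁴ is O(n⁴)
D = 4ⁿ is O(4ⁿ)

Therefore, the order from slowest to fastest is: C < B < A < D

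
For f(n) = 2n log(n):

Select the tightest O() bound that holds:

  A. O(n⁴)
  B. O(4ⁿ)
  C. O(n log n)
C

f(n) = 2n log(n) is O(n log n).
All listed options are valid Big-O bounds (upper bounds),
but O(n log n) is the tightest (smallest valid bound).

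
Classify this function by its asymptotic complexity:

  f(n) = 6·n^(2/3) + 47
O(n^(2/3))

The dominant term in 6·n^(2/3) + 47 is 6·n^(2/3), which is Θ(n^(2/3)).
Lower-order terms (47) are asymptotically negligible.
Constants are absorbed, so the tightest bound is O(n^(2/3)).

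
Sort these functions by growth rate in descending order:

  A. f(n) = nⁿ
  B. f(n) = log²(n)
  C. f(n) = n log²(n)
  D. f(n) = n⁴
A > D > C > B

Comparing growth rates:
A = nⁿ is O(nⁿ)
D = n⁴ is O(n⁴)
C = n log²(n) is O(n log² n)
B = log²(n) is O(log² n)

Therefore, the order from fastest to slowest is: A > D > C > B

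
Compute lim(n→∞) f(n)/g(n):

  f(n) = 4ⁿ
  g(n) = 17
∞

Since 4ⁿ (O(4ⁿ)) grows faster than 17 (O(1)),
the ratio f(n)/g(n) → ∞ as n → ∞.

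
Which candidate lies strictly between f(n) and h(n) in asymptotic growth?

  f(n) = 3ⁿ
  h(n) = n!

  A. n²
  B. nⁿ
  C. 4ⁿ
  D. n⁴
C

We need g(n) with 3ⁿ = o(g(n)) and g(n) = o(n!), i.e. O(3ⁿ) ≺ g ≺ O(n!).
Check each option:
  A. n² — O(n²) does not grow strictly faster than f(n)
  B. nⁿ — O(nⁿ) does not grow strictly slower than h(n)
  C. 4ⁿ — O(4ⁿ) is strictly between O(3ⁿ) and O(n!) ✓
  D. n⁴ — O(n⁴) does not grow strictly faster than f(n)

Only option C (4ⁿ) lies strictly between.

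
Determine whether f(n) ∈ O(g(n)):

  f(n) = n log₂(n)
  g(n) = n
False

f(n) = n log₂(n) is O(n log n), and g(n) = n is O(n).
Since O(n log n) grows faster than O(n), f(n) = O(g(n)) is false.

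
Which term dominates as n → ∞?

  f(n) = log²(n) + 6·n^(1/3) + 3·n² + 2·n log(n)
3·n²

Looking at each term:
  - log²(n) is O(log² n)
  - 6·n^(1/3) is O(n^(1/3))
  - 3·n² is O(n²)
  - 2·n log(n) is O(n log n)

The term 3·n² (O(n²)) grows fastest and dominates all others.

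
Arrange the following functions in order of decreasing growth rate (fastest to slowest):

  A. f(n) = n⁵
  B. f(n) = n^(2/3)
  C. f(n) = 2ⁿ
C > A > B

Comparing growth rates:
C = 2ⁿ is O(2ⁿ)
A = n⁵ is O(n⁵)
B = n^(2/3) is O(n^(2/3))

Therefore, the order from fastest to slowest is: C > A > B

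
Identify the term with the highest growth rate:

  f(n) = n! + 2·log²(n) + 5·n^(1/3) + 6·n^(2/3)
n!

Looking at each term:
  - n! is O(n!)
  - 2·log²(n) is O(log² n)
  - 5·n^(1/3) is O(n^(1/3))
  - 6·n^(2/3) is O(n^(2/3))

The term n! (O(n!)) grows fastest and dominates all others.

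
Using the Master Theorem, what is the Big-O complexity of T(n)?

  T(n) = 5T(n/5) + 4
Θ(n)

Master Theorem: a = 5, b = 5, f(n) = 4.
Compute the critical exponent d = log₅(5) = 1.
Compare f(n) = Θ(1) against n^d:
  k = 0 < d = 1, so f(n) = O(n^(d-ε)) — Case 1.
  The recursion cost dominates: T(n) = Θ(n^d) = Θ(n).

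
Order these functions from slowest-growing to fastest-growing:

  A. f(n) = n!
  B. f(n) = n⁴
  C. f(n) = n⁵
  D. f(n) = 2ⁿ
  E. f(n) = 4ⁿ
B < C < D < E < A

Comparing growth rates:
B = n⁴ is O(n⁴)
C = n⁵ is O(n⁵)
D = 2ⁿ is O(2ⁿ)
E = 4ⁿ is O(4ⁿ)
A = n! is O(n!)

Therefore, the order from slowest to fastest is: B < C < D < E < A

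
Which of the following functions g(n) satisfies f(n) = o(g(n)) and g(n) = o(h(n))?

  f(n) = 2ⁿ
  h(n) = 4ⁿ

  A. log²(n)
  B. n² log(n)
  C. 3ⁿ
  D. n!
C

We need g(n) with 2ⁿ = o(g(n)) and g(n) = o(4ⁿ), i.e. O(2ⁿ) ≺ g ≺ O(4ⁿ).
Check each option:
  A. log²(n) — O(log² n) does not grow strictly faster than f(n)
  B. n² log(n) — O(n² log n) does not grow strictly faster than f(n)
  C. 3ⁿ — O(3ⁿ) is strictly between O(2ⁿ) and O(4ⁿ) ✓
  D. n! — O(n!) does not grow strictly slower than h(n)

Only option C (3ⁿ) lies strictly between.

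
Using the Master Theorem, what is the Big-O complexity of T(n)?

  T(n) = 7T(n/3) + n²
Θ(n²)

Master Theorem: a = 7, b = 3, f(n) = n².
Compute the critical exponent d = log₃(7) = 1.771.
Compare f(n) = Θ(n²) against n^d:
  k = 2 > d = 1.771, so f(n) = Ω(n^(d+ε)) — Case 3.
  Regularity: a·(n/b)^2/n^2 = a/b^2 = 7/9 < 1 ✓.
  The top-level work dominates: T(n) = Θ(f(n)) = Θ(n²).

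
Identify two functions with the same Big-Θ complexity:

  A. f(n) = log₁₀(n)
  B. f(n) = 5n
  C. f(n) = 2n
B and C

Examining each function:
  A. log₁₀(n) is O(log n)
  B. 5n is O(n)
  C. 2n is O(n)

Functions B and C both have the same complexity class.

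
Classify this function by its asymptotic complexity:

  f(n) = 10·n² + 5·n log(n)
O(n²)

The dominant term in 10·n² + 5·n log(n) is 10·n², which is Θ(n²).
Lower-order terms (5·n log(n)) are asymptotically negligible.
Constants are absorbed, so the tightest bound is O(n²).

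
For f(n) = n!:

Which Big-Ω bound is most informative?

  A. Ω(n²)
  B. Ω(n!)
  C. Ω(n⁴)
B

f(n) = n! is Ω(n!).
All listed options are valid Big-Ω bounds (lower bounds),
but Ω(n!) is the tightest (largest valid bound).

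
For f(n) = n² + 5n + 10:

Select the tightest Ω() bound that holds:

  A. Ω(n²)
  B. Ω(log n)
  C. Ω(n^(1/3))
A

f(n) = n² + 5n + 10 is Ω(n²).
All listed options are valid Big-Ω bounds (lower bounds),
but Ω(n²) is the tightest (largest valid bound).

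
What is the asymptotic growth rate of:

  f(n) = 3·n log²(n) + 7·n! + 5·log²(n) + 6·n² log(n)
Θ(n!)

Order the terms by growth rate: 5·log²(n) ≺ 3·n log²(n) ≺ 6·n² log(n) ≺ 7·n!.
The fastest-growing term 7·n! dominates as n → ∞; dropping its constant factor gives Θ(n!).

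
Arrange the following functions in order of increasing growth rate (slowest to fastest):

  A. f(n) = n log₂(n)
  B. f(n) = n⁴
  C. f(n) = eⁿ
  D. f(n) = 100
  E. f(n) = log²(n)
D < E < A < B < C

Comparing growth rates:
D = 100 is O(1)
E = log²(n) is O(log² n)
A = n log₂(n) is O(n log n)
B = n⁴ is O(n⁴)
C = eⁿ is O(eⁿ)

Therefore, the order from slowest to fastest is: D < E < A < B < C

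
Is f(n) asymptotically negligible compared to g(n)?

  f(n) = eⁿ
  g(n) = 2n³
False

f(n) = eⁿ is O(eⁿ), and g(n) = 2n³ is O(n³).
Since O(eⁿ) grows faster than or equal to O(n³), f(n) = o(g(n)) is false.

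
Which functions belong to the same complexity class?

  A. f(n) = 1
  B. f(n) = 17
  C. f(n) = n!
A and B

Examining each function:
  A. 1 is O(1)
  B. 17 is O(1)
  C. n! is O(n!)

Functions A and B both have the same complexity class.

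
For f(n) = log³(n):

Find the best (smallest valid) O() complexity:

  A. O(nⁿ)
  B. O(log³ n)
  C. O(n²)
B

f(n) = log³(n) is O(log³ n).
All listed options are valid Big-O bounds (upper bounds),
but O(log³ n) is the tightest (smallest valid bound).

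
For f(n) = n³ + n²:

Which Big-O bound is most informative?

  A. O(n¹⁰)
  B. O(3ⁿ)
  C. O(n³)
C

f(n) = n³ + n² is O(n³).
All listed options are valid Big-O bounds (upper bounds),
but O(n³) is the tightest (smallest valid bound).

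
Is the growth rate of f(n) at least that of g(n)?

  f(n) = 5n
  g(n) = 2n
True

f(n) = 5n and g(n) = 2n are both O(n).
Big-Ω permits equal growth rates (f ≥ c·g for some c > 0), so f(n) = Ω(g(n)) is true.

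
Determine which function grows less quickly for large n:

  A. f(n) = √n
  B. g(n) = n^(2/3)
A

f(n) = √n is O(√n), while g(n) = n^(2/3) is O(n^(2/3)).
Since O(√n) grows slower than O(n^(2/3)), f(n) is dominated.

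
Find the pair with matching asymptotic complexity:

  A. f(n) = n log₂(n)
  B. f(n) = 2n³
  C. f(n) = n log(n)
A and C

Examining each function:
  A. n log₂(n) is O(n log n)
  B. 2n³ is O(n³)
  C. n log(n) is O(n log n)

Functions A and C both have the same complexity class.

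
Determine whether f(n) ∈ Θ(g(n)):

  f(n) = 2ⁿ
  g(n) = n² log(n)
False

f(n) = 2ⁿ is O(2ⁿ), and g(n) = n² log(n) is O(n² log n).
Since they have different growth rates, f(n) = Θ(g(n)) is false.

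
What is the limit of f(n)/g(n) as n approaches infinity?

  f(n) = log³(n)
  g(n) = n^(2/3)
0

Since log³(n) (O(log³ n)) grows slower than n^(2/3) (O(n^(2/3))),
the ratio f(n)/g(n) → 0 as n → ∞.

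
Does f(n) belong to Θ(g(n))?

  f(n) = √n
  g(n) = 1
False

f(n) = √n is O(√n), and g(n) = 1 is O(1).
Since they have different growth rates, f(n) = Θ(g(n)) is false.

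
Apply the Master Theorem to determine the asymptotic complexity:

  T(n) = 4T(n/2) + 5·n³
Θ(n³)

Master Theorem: a = 4, b = 2, f(n) = 5·n³.
Compute the critical exponent d = log₂(4) = 2.
Compare f(n) = Θ(n³) against n^d:
  k = 3 > d = 2, so f(n) = Ω(n^(d+ε)) — Case 3.
  Regularity: a·(n/b)^3/n^3 = a/b^3 = 4/8 < 1 ✓.
  The top-level work dominates: T(n) = Θ(f(n)) = Θ(n³).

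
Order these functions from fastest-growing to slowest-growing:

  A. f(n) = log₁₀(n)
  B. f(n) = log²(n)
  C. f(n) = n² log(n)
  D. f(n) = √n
C > D > B > A

Comparing growth rates:
C = n² log(n) is O(n² log n)
D = √n is O(√n)
B = log²(n) is O(log² n)
A = log₁₀(n) is O(log n)

Therefore, the order from fastest to slowest is: C > D > B > A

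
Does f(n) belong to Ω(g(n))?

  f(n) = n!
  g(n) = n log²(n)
True

f(n) = n! is O(n!), and g(n) = n log²(n) is O(n log² n).
Since O(n!) grows at least as fast as O(n log² n), f(n) = Ω(g(n)) is true.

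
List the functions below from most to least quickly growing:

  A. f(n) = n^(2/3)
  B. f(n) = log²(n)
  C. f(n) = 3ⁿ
C > A > B

Comparing growth rates:
C = 3ⁿ is O(3ⁿ)
A = n^(2/3) is O(n^(2/3))
B = log²(n) is O(log² n)

Therefore, the order from fastest to slowest is: C > A > B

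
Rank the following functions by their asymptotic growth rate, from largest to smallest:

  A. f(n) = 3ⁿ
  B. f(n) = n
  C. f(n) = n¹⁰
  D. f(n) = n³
A > C > D > B

Comparing growth rates:
A = 3ⁿ is O(3ⁿ)
C = n¹⁰ is O(n¹⁰)
D = n³ is O(n³)
B = n is O(n)

Therefore, the order from fastest to slowest is: A > C > D > B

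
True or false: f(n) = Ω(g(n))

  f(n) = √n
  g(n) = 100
True

f(n) = √n is O(√n), and g(n) = 100 is O(1).
Since O(√n) grows at least as fast as O(1), f(n) = Ω(g(n)) is true.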